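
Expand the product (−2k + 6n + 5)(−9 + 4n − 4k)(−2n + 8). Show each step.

−252kn − 16k + 64kn^2 − 16k^2n + 64k^2 + 260n^2 − 182n − 48n^3 − 360

(−2k + 6n + 5)(−9 + 4n − 4k)(−2n + 8)
= (18k − 8kn + 8k^2 − 54n + 24n^2 − 24kn − 45 + 20n − 20k)(−2n + 8)    [distributive law]
= (−2k − 32kn + 8k^2 − 34n + 24n^2 − 45)(−2n + 8)    [combine like terms]
= 4kn − 16k + 64kn^2 − 256kn − 16k^2n + 64k^2 + 68n^2 − 272n − 48n^3 + 192n^2 + 90n − 360    [distributive law]
= −252kn − 16k + 64kn^2 − 16k^2n + 64k^2 + 260n^2 − 182n − 48n^3 − 360    [combine like terms]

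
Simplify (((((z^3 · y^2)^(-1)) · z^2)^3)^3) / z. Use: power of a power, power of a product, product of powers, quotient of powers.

(((((z^3 · y^2)^(-1)) · z^2)^3)^3) / z
= ((((z^3 · y^2)^(-1)) · z^2)^9) / z    [power of a power]
= ((((z^3 · y^2)^(-1))^9) · ((z^2)^9)) / z    [power of a product]
= (((z^3 · y^2)^(-9)) · ((z^2)^9)) / z    [power of a power]
= ((((z^3)^(-9)) · ((y^2)^(-9))) · ((z^2)^9)) / z    [power of a product]
= ((z^(-27) · ((y^2)^(-9))) · ((z^2)^9)) / z    [power of a power]
= ((z^(-27) · y^(-18)) · ((z^2)^9)) / z    [power of a power]
= ((z^(-27) · y^(-18)) · z^18) / z    [power of a power]
= y^(-18)z^(-10)    [quotient of powers; product of powers]

y^(-18)z^(-10)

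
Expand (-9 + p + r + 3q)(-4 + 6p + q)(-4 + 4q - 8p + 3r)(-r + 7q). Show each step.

144r - 1008q + 640qr + 1596q² + 56pr - 392pq - 124r² - 1022pqr - 980pq² - 440p²r + 3080p²q + 166pr² - 485q²r - 672q³ - qr² - 82p²qr - 896p²q² + 48p³r - 336p³q + 30p²r² + 459pq²r + 364pq³ + 53pqr² + 12r³ - 18pr³ + 8q²r² + 79q³r - 3qr³ + 84q⁴

(-9 + p + r + 3q)(-4 + 6p + q)(-4 + 4q - 8p + 3r)(-r + 7q)
= (36 - 54p - 9q - 4p + 6p² + pq - 4r + 6pr + qr - 12q + 18pq + 3q²)(-4 + 4q - 8p + 3r)(-r + 7q)    [distributive law]
= (36 - 58p - 21q + 6p² + 19pq - 4r + 6pr + qr + 3q²)(-4 + 4q - 8p + 3r)(-r + 7q)    [combine like terms]
= (-144 + 144q - 288p + 108r + 232p - 232pq + 464p² - 174pr + 84q - 84q² + 168pq - 63qr - 24p² + 24p²q - 48p³ + 18p²r - 76pq + 76pq² - 152p²q + 57pqr + 16r - 16qr + 32pr - 12r² - 24pr + 24pqr - 48p²r + 18pr² - 4qr + 4q²r - 8pqr + 3qr² - 12q² + 12q³ - 24pq² + 9q²r)(-r + 7q)    [distributive law]
= (-144 + 228q - 56p + 124r - 140pq + 440p² - 166pr - 96q² - 83qr - 128p²q - 48p³ - 30p²r + 52pq² + 73pqr - 12r² + 18pr² + 13q²r + 3qr² + 12q³)(-r + 7q)    [combine like terms]
= 144r - 1008q - 228qr + 1596q² + 56pr - 392pq - 124r² + 868qr + 140pqr - 980pq² - 440p²r + 3080p²q + 166pr² - 1162pqr + 96q²r - 672q³ + 83qr² - 581q²r + 128p²qr - 896p²q² + 48p³r - 336p³q + 30p²r² - 210p²qr - 52pq²r + 364pq³ - 73pqr² + 511pq²r + 12r³ - 84qr² - 18pr³ + 126pqr² - 13q²r² + 91q³r - 3qr³ + 21q²r² - 12q³r + 84q⁴    [distributive law]
= 144r - 1008q + 640qr + 1596q² + 56pr - 392pq - 124r² - 1022pqr - 980pq² - 440p²r + 3080p²q + 166pr² - 485q²r - 672q³ - qr² - 82p²qr - 896p²q² + 48p³r - 336p³q + 30p²r² + 459pq²r + 364pq³ + 53pqr² + 12r³ - 18pr³ + 8q²r² + 79q³r - 3qr³ + 84q⁴    [combine like terms]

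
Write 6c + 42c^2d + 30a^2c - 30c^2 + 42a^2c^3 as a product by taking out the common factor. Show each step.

6c + 42c^2d + 30a^2c - 30c^2 + 42a^2c^3
= 6(c + 7c^2d + 5a^2c - 5c^2 + 7a^2c^3)    [factor out 6]
= 6c(1 + 7cd + 5a^2 - 5c + 7a^2c^2)    [factor out c]

6c(1 + 7cd + 5a^2 - 5c + 7a^2c^2)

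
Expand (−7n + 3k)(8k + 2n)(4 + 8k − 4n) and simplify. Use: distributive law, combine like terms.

−200kn − 496k^2n + 88kn^2 − 56n^2 + 56n^3 + 96k^2 + 192k^3

(−7n + 3k)(8k + 2n)(4 + 8k − 4n)
= (−56kn − 14n^2 + 24k^2 + 6kn)(4 + 8k − 4n)    [distributive law]
= (−50kn − 14n^2 + 24k^2)(4 + 8k − 4n)    [combine like terms]
= −200kn − 400k^2n + 200kn^2 − 56n^2 − 112kn^2 + 56n^3 + 96k^2 + 192k^3 − 96k^2n    [distributive law]
= −200kn − 496k^2n + 88kn^2 − 56n^2 + 56n^3 + 96k^2 + 192k^3    [combine like terms]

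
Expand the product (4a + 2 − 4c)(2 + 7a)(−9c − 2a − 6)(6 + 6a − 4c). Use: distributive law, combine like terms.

548ac − 412a^2c + 2000ac^2 − 2112a^2 − 1608a^3 − 984a − 952a^3c + 2296a^2c^2 − 336a^4 + 168c + 384c^2 − 144 − 288c^3 − 1008ac^3

(4a + 2 − 4c)(2 + 7a)(−9c − 2a − 6)(6 + 6a − 4c)
= (8a + 28a^2 + 4 + 14a − 8c − 28ac)(−9c − 2a − 6)(6 + 6a − 4c)    [distributive law]
= (22a + 28a^2 + 4 − 8c − 28ac)(−9c − 2a − 6)(6 + 6a − 4c)    [combine like terms]
= (−198ac − 44a^2 − 132a − 252a^2c − 56a^3 − 168a^2 − 36c − 8a − 24 + 72c^2 + 16ac + 48c + 252ac^2 + 56a^2c + 168ac)(6 + 6a − 4c)    [distributive law]
= (−14ac − 212a^2 − 140a − 196a^2c − 56a^3 + 12c − 24 + 72c^2 + 252ac^2)(6 + 6a − 4c)    [combine like terms]
= −84ac − 84a^2c + 56ac^2 − 1272a^2 − 1272a^3 + 848a^2c − 840a − 840a^2 + 560ac − 1176a^2c − 1176a^3c + 784a^2c^2 − 336a^3 − 336a^4 + 224a^3c + 72c + 72ac − 48c^2 − 144 − 144a + 96c + 432c^2 + 432ac^2 − 288c^3 + 1512ac^2 + 1512a^2c^2 − 1008ac^3    [distributive law]
= 548ac − 412a^2c + 2000ac^2 − 2112a^2 − 1608a^3 − 984a − 952a^3c + 2296a^2c^2 − 336a^4 + 168c + 384c^2 − 144 − 288c^3 − 1008ac^3    [combine like terms]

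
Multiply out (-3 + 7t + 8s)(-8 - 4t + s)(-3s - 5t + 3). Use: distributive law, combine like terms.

(-3 + 7t + 8s)(-8 - 4t + s)(-3s - 5t + 3)
= (24 + 12t - 3s - 56t - 28t² + 7st - 64s - 32st + 8s²)(-3s - 5t + 3)    [distributive law]
= (24 - 44t - 67s - 28t² - 25st + 8s²)(-3s - 5t + 3)    [combine like terms]
= -72s - 120t + 72 + 132st + 220t² - 132t + 201s² + 335st - 201s + 84st² + 140t³ - 84t² + 75s²t + 125st² - 75st - 24s³ - 40s²t + 24s²    [distributive law]
= -273s - 252t + 72 + 392st + 136t² + 225s² + 209st² + 140t³ + 35s²t - 24s³    [combine like terms]

-273s - 252t + 72 + 392st + 136t² + 225s² + 209st² + 140t³ + 35s²t - 24s³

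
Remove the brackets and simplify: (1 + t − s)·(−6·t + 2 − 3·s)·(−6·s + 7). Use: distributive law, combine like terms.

45·s·t − 28·t − 47·s + 14 + 51·s^2 + 36·s·t^2 − 42·t^2 − 18·s^2·t − 18·s^3

(1 + t − s)·(−6·t + 2 − 3·s)·(−6·s + 7)
= (−6·t + 2 − 3·s − 6·t^2 + 2·t − 3·s·t + 6·s·t − 2·s + 3·s^2)·(−6·s + 7)    [distributive law]
= (−4·t + 2 − 5·s − 6·t^2 + 3·s·t + 3·s^2)·(−6·s + 7)    [combine like terms]
= 24·s·t − 28·t − 12·s + 14 + 30·s^2 − 35·s + 36·s·t^2 − 42·t^2 − 18·s^2·t + 21·s·t − 18·s^3 + 21·s^2    [distributive law]
= 45·s·t − 28·t − 47·s + 14 + 51·s^2 + 36·s·t^2 − 42·t^2 − 18·s^2·t − 18·s^3    [combine like terms]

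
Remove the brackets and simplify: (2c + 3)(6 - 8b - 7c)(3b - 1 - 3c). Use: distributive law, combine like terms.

(2c + 3)(6 - 8b - 7c)(3b - 1 - 3c)
= (12c - 16bc - 14c^2 + 18 - 24b - 21c)(3b - 1 - 3c)    [distributive law]
= (-9c - 16bc - 14c^2 + 18 - 24b)(3b - 1 - 3c)    [combine like terms]
= -27bc + 9c + 27c^2 - 48b^2c + 16bc + 48bc^2 - 42bc^2 + 14c^2 + 42c^3 + 54b - 18 - 54c - 72b^2 + 24b + 72bc    [distributive law]
= 61bc - 45c + 41c^2 - 48b^2c + 6bc^2 + 42c^3 + 78b - 18 - 72b^2    [combine like terms]

61bc - 45c + 41c^2 - 48b^2c + 6bc^2 + 42c^3 + 78b - 18 - 72b^2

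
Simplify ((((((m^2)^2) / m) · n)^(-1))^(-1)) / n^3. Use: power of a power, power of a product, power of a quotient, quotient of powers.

m^3n^(-2)

((((((m^2)^2) / m) · n)^(-1))^(-1)) / n^3
= (((((m^2)^2) / m) · n)^1) / n^3    [power of a power]
= (((((m^2)^2) / m)^1) · (n^1)) / n^3    [power of a product]
= (((((m^2)^2)^1) / (m^1)) · (n^1)) / n^3    [power of a quotient]
= ((((m^2)^2) / (m^1)) · (n^1)) / n^3    [power of a power]
= ((m^4 / (m^1)) · (n^1)) / n^3    [power of a power]
= ((m^4 / m) · (n^1)) / n^3    [power of a power]
= (m^3 · (n^1)) / n^3    [quotient of powers]
= (m^3 · n) / n^3    [power of a power]
= m^3n^(-2)    [quotient of powers]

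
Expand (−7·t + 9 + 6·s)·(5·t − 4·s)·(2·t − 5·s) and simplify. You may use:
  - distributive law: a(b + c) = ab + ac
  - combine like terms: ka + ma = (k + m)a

−70·t³ + 291·s·t² − 338·s²·t + 90·t² − 297·s·t + 180·s² + 120·s³

(−7·t + 9 + 6·s)·(5·t − 4·s)·(2·t − 5·s)
= (−35·t² + 28·s·t + 45·t − 36·s + 30·s·t − 24·s²)·(2·t − 5·s)    [distributive law]
= (−35·t² + 58·s·t + 45·t − 36·s − 24·s²)·(2·t − 5·s)    [combine like terms]
= −70·t³ + 175·s·t² + 116·s·t² − 290·s²·t + 90·t² − 225·s·t − 72·s·t + 180·s² − 48·s²·t + 120·s³    [distributive law]
= −70·t³ + 291·s·t² − 338·s²·t + 90·t² − 297·s·t + 180·s² + 120·s³    [combine like terms]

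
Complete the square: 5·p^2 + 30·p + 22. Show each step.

5·p^2 + 30·p + 22
= 5(p^2 + 6·p) + 22    [factor out 5 from the p-terms]
= 5(p^2 + 6·p + 9 − 9) + 22    [add and subtract 9 inside the bracket]
= 5(p + 3)^2 − 45 + 22    [perfect-square identity]
= 5(p + 3)^2 − 23    [combine constants]

5(p + 3)^2 − 23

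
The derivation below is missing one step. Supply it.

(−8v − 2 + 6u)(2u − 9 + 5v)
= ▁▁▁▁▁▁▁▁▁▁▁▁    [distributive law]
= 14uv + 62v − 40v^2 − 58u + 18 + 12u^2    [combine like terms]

By distributive law:

−16uv + 72v − 40v^2 − 4u + 18 − 10v + 12u^2 − 54u + 30uv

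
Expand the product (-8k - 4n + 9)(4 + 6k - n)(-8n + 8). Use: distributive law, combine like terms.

(-8k - 4n + 9)(4 + 6k - n)(-8n + 8)
= (-32k - 48k^2 + 8kn - 16n - 24kn + 4n^2 + 36 + 54k - 9n)(-8n + 8)    [distributive law]
= (22k - 48k^2 - 16kn - 25n + 4n^2 + 36)(-8n + 8)    [combine like terms]
= -176kn + 176k + 384k^2n - 384k^2 + 128kn^2 - 128kn + 200n^2 - 200n - 32n^3 + 32n^2 - 288n + 288    [distributive law]
= -304kn + 176k + 384k^2n - 384k^2 + 128kn^2 + 232n^2 - 488n - 32n^3 + 288    [combine like terms]

-304kn + 176k + 384k^2n - 384k^2 + 128kn^2 + 232n^2 - 488n - 32n^3 + 288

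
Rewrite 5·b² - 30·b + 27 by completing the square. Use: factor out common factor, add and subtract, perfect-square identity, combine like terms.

5·b² - 30·b + 27
= 5(b² - 6·b) + 27    [factor out 5 from the b-terms]
= 5(b² - 6·b + 9 - 9) + 27    [add and subtract 9 inside the bracket]
= 5(b - 3)² - 45 + 27    [perfect-square identity]
= 5(b - 3)² - 18    [combine constants]

5(b - 3)² - 18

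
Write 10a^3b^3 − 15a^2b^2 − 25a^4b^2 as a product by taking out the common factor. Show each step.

10a^3b^3 − 15a^2b^2 − 25a^4b^2
= 5(2a^3b^3 − 3a^2b^2 − 5a^4b^2)    [factor out 5]
= 5a^2b^2(2ab − 3 − 5a^2)    [factor out a^2b^2]

5a^2b^2(2ab − 3 − 5a^2)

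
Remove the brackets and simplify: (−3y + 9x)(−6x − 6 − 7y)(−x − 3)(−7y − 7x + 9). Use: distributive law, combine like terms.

(−3y + 9x)(−6x − 6 − 7y)(−x − 3)(−7y − 7x + 9)
= (18xy + 18y + 21y² − 54x² − 54x − 63xy)(−x − 3)(−7y − 7x + 9)    [distributive law]
= (−45xy + 18y + 21y² − 54x² − 54x)(−x − 3)(−7y − 7x + 9)    [combine like terms]
= (45x²y + 135xy − 18xy − 54y − 21xy² − 63y² + 54x³ + 162x² + 54x² + 162x)(−7y − 7x + 9)    [distributive law]
= (45x²y + 117xy − 54y − 21xy² − 63y² + 54x³ + 216x² + 162x)(−7y − 7x + 9)    [combine like terms]
= −315x²y² − 315x³y + 405x²y − 819xy² − 819x²y + 1053xy + 378y² + 378xy − 486y + 147xy³ + 147x²y² − 189xy² + 441y³ + 441xy² − 567y² − 378x³y − 378x⁴ + 486x³ − 1512x²y − 1512x³ + 1944x² − 1134xy − 1134x² + 1458x    [distributive law]
= −168x²y² − 693x³y − 1926x²y − 567xy² + 297xy − 189y² − 486y + 147xy³ + 441y³ − 378x⁴ − 1026x³ + 810x² + 1458x    [combine like terms]

−168x²y² − 693x³y − 1926x²y − 567xy² + 297xy − 189y² − 486y + 147xy³ + 441y³ − 378x⁴ − 1026x³ + 810x² + 1458x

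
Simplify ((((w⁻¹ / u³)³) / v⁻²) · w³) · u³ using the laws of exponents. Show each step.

((((w⁻¹ / u³)³) / v⁻²) · w³) · u³
= (((((w⁻¹)³) / ((u³)³)) / v⁻²) · w³) · u³    [power of a quotient]
= (((w⁻³ / ((u³)³)) / v⁻²) · w³) · u³    [power of a power]
= (((w⁻³ / u⁹) / v⁻²) · w³) · u³    [power of a power]
= u⁻⁶v²    [quotient of powers; product of powers]

u⁻⁶v²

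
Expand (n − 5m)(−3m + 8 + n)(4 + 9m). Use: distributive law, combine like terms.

(n − 5m)(−3m + 8 + n)(4 + 9m)
= (−3mn + 8n + n^2 + 15m^2 − 40m − 5mn)(4 + 9m)    [distributive law]
= (−8mn + 8n + n^2 + 15m^2 − 40m)(4 + 9m)    [combine like terms]
= −32mn − 72m^2n + 32n + 72mn + 4n^2 + 9mn^2 + 60m^2 + 135m^3 − 160m − 360m^2    [distributive law]
= 40mn − 72m^2n + 32n + 4n^2 + 9mn^2 − 300m^2 + 135m^3 − 160m    [combine like terms]

40mn − 72m^2n + 32n + 4n^2 + 9mn^2 − 300m^2 + 135m^3 − 160m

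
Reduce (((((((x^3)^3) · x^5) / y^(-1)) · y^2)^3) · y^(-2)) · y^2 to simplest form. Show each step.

(((((((x^3)^3) · x^5) / y^(-1)) · y^2)^3) · y^(-2)) · y^2
= (((((((x^3)^3) · x^5) / y^(-1))^3) · ((y^2)^3)) · y^(-2)) · y^2    [power of a product]
= (((((((x^3)^3) · x^5)^3) / ((y^(-1))^3)) · ((y^2)^3)) · y^(-2)) · y^2    [power of a quotient]
= (((((((x^3)^3)^3) · ((x^5)^3)) / ((y^(-1))^3)) · ((y^2)^3)) · y^(-2)) · y^2    [power of a product]
= ((((((x^3)^9) · ((x^5)^3)) / ((y^(-1))^3)) · ((y^2)^3)) · y^(-2)) · y^2    [power of a power]
= ((((x^27 · ((x^5)^3)) / ((y^(-1))^3)) · ((y^2)^3)) · y^(-2)) · y^2    [power of a power]
= ((((x^27 · x^15) / ((y^(-1))^3)) · ((y^2)^3)) · y^(-2)) · y^2    [power of a power]
= (((x^42 / ((y^(-1))^3)) · ((y^2)^3)) · y^(-2)) · y^2    [product of powers]
= (((x^42 / y^(-3)) · ((y^2)^3)) · y^(-2)) · y^2    [power of a power]
= (((x^42 / y^(-3)) · y^6) · y^(-2)) · y^2    [power of a power]
= x^42·y^9    [quotient of powers; product of powers]

x^42·y^9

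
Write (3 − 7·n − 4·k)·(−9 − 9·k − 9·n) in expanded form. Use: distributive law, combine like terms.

(3 − 7·n − 4·k)·(−9 − 9·k − 9·n)
= −27 − 27·k − 27·n + 63·n + 63·k·n + 63·n² + 36·k + 36·k² + 36·k·n    [distributive law]
= −27 + 9·k + 36·n + 99·k·n + 63·n² + 36·k²    [combine like terms]

−27 + 9·k + 36·n + 99·k·n + 63·n² + 36·k²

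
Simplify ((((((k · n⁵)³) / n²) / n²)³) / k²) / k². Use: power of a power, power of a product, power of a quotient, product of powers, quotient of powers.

((((((k · n⁵)³) / n²) / n²)³) / k²) / k²
= ((((((k · n⁵)³) / n²)³) / ((n²)³)) / k²) / k²    [power of a quotient]
= ((((((k · n⁵)³)³) / ((n²)³)) / ((n²)³)) / k²) / k²    [power of a quotient]
= (((((k · n⁵)⁹) / ((n²)³)) / ((n²)³)) / k²) / k²    [power of a power]
= (((((k⁹) · ((n⁵)⁹)) / ((n²)³)) / ((n²)³)) / k²) / k²    [power of a product]
= ((((k⁹ · n⁴⁵) / ((n²)³)) / ((n²)³)) / k²) / k²    [power of a power]
= ((((k⁹ · n⁴⁵) / n⁶) / ((n²)³)) / k²) / k²    [power of a power]
= ((((k⁹ · n⁴⁵) / n⁶) / n⁶) / k²) / k²    [power of a power]
= k⁵n³³    [quotient of powers; product of powers]

k⁵n³³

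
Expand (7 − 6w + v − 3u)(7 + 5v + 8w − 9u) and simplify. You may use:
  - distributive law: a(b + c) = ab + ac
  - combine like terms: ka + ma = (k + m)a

(7 − 6w + v − 3u)(7 + 5v + 8w − 9u)
= 49 + 35v + 56w − 63u − 42w − 30vw − 48w² + 54uw + 7v + 5v² + 8vw − 9uv − 21u − 15uv − 24uw + 27u²    [distributive law]
= 49 + 42v + 14w − 84u − 22vw − 48w² + 30uw + 5v² − 24uv + 27u²    [combine like terms]

49 + 42v + 14w − 84u − 22vw − 48w² + 30uw + 5v² − 24uv + 27u²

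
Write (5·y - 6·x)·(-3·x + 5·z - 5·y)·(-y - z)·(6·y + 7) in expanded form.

(5·y - 6·x)·(-3·x + 5·z - 5·y)·(-y - z)·(6·y + 7)
= (-15·x·y + 25·y·z - 25·y^2 + 18·x^2 - 30·x·z + 30·x·y)·(-y - z)·(6·y + 7)    [distributive law]
= (15·x·y + 25·y·z - 25·y^2 + 18·x^2 - 30·x·z)·(-y - z)·(6·y + 7)    [combine like terms]
= (-15·x·y^2 - 15·x·y·z - 25·y^2·z - 25·y·z^2 + 25·y^3 + 25·y^2·z - 18·x^2·y - 18·x^2·z + 30·x·y·z + 30·x·z^2)·(6·y + 7)    [distributive law]
= (-15·x·y^2 + 15·x·y·z - 25·y·z^2 + 25·y^3 - 18·x^2·y - 18·x^2·z + 30·x·z^2)·(6·y + 7)    [combine like terms]
= -90·x·y^3 - 105·x·y^2 + 90·x·y^2·z + 105·x·y·z - 150·y^2·z^2 - 175·y·z^2 + 150·y^4 + 175·y^3 - 108·x^2·y^2 - 126·x^2·y - 108·x^2·y·z - 126·x^2·z + 180·x·y·z^2 + 210·x·z^2    [distributive law]

-90·x·y^3 - 105·x·y^2 + 90·x·y^2·z + 105·x·y·z - 150·y^2·z^2 - 175·y·z^2 + 150·y^4 + 175·y^3 - 108·x^2·y^2 - 126·x^2·y - 108·x^2·y·z - 126·x^2·z + 180·x·y·z^2 + 210·x·z^2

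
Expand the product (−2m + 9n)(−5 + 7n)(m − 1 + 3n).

10m^2 − 10m − mn − 14m^2n + 21mn^2 + 45n − 198n^2 + 189n^3

(−2m + 9n)(−5 + 7n)(m − 1 + 3n)
= (10m − 14mn − 45n + 63n^2)(m − 1 + 3n)    [distributive law]
= 10m^2 − 10m + 30mn − 14m^2n + 14mn − 42mn^2 − 45mn + 45n − 135n^2 + 63mn^2 − 63n^2 + 189n^3    [distributive law]
= 10m^2 − 10m − mn − 14m^2n + 21mn^2 + 45n − 198n^2 + 189n^3    [combine like terms]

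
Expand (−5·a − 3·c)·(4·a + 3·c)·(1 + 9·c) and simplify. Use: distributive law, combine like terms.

(−5·a − 3·c)·(4·a + 3·c)·(1 + 9·c)
= (−20·a^2 − 15·a·c − 12·a·c − 9·c^2)·(1 + 9·c)    [distributive law]
= (−20·a^2 − 27·a·c − 9·c^2)·(1 + 9·c)    [combine like terms]
= −20·a^2 − 180·a^2·c − 27·a·c − 243·a·c^2 − 9·c^2 − 81·c^3    [distributive law]

−20·a^2 − 180·a^2·c − 27·a·c − 243·a·c^2 − 9·c^2 − 81·c^3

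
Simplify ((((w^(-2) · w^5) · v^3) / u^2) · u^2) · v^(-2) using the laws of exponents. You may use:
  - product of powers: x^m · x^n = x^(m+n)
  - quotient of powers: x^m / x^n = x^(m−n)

v·w^3

((((w^(-2) · w^5) · v^3) / u^2) · u^2) · v^(-2)
= (((w^3 · v^3) / u^2) · u^2) · v^(-2)    [product of powers]
= v·w^3    [quotient of powers; product of powers]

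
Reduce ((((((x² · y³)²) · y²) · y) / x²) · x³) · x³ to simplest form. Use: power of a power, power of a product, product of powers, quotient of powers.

((((((x² · y³)²) · y²) · y) / x²) · x³) · x³
= (((((((x²)²) · ((y³)²)) · y²) · y) / x²) · x³) · x³    [power of a product]
= (((((x⁴ · ((y³)²)) · y²) · y) / x²) · x³) · x³    [power of a power]
= (((((x⁴ · y⁶) · y²) · y) / x²) · x³) · x³    [power of a power]
= x⁸y⁹    [quotient of powers; product of powers]

x⁸y⁹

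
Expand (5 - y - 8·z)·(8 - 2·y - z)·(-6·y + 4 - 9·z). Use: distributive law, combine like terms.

-312·y + 160 - 636·z + 116·y^2 + 644·y·z + 653·z^2 - 12·y^3 - 120·y^2·z - 201·y·z^2 - 72·z^3

(5 - y - 8·z)·(8 - 2·y - z)·(-6·y + 4 - 9·z)
= (40 - 10·y - 5·z - 8·y + 2·y^2 + y·z - 64·z + 16·y·z + 8·z^2)·(-6·y + 4 - 9·z)    [distributive law]
= (40 - 18·y - 69·z + 2·y^2 + 17·y·z + 8·z^2)·(-6·y + 4 - 9·z)    [combine like terms]
= -240·y + 160 - 360·z + 108·y^2 - 72·y + 162·y·z + 414·y·z - 276·z + 621·z^2 - 12·y^3 + 8·y^2 - 18·y^2·z - 102·y^2·z + 68·y·z - 153·y·z^2 - 48·y·z^2 + 32·z^2 - 72·z^3    [distributive law]
= -312·y + 160 - 636·z + 116·y^2 + 644·y·z + 653·z^2 - 12·y^3 - 120·y^2·z - 201·y·z^2 - 72·z^3    [combine like terms]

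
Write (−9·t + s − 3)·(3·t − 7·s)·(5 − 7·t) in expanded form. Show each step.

−72·t^2 + 189·t^3 + 183·s·t − 462·s·t^2 − 35·s^2 + 49·s^2·t − 45·t + 105·s

(−9·t + s − 3)·(3·t − 7·s)·(5 − 7·t)
= (−27·t^2 + 63·s·t + 3·s·t − 7·s^2 − 9·t + 21·s)·(5 − 7·t)    [distributive law]
= (−27·t^2 + 66·s·t − 7·s^2 − 9·t + 21·s)·(5 − 7·t)    [combine like terms]
= −135·t^2 + 189·t^3 + 330·s·t − 462·s·t^2 − 35·s^2 + 49·s^2·t − 45·t + 63·t^2 + 105·s − 147·s·t    [distributive law]
= −72·t^2 + 189·t^3 + 183·s·t − 462·s·t^2 − 35·s^2 + 49·s^2·t − 45·t + 105·s    [combine like terms]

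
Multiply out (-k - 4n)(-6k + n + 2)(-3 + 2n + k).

-20k² + 35k²n + 6k³ - 81kn + 42kn² + 6k - 4n² - 8n³ + 24n

(-k - 4n)(-6k + n + 2)(-3 + 2n + k)
= (6k² - kn - 2k + 24kn - 4n² - 8n)(-3 + 2n + k)    [distributive law]
= (6k² + 23kn - 2k - 4n² - 8n)(-3 + 2n + k)    [combine like terms]
= -18k² + 12k²n + 6k³ - 69kn + 46kn² + 23k²n + 6k - 4kn - 2k² + 12n² - 8n³ - 4kn² + 24n - 16n² - 8kn    [distributive law]
= -20k² + 35k²n + 6k³ - 81kn + 42kn² + 6k - 4n² - 8n³ + 24n    [combine like terms]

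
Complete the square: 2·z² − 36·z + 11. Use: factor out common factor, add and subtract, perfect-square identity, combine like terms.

2(z − 9)² − 151

2·z² − 36·z + 11
= 2(z² − 18·z) + 11    [factor out 2 from the z-terms]
= 2(z² − 18·z + 81 − 81) + 11    [add and subtract 81 inside the bracket]
= 2(z − 9)² − 162 + 11    [perfect-square identity]
= 2(z − 9)² − 151    [combine constants]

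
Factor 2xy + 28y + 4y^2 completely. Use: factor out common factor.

2y(x + 14 + 2y)

2xy + 28y + 4y^2
= 2(xy + 14y + 2y^2)    [factor out 2]
= 2y(x + 14 + 2y)    [factor out y]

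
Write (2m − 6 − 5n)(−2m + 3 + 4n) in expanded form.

(2m − 6 − 5n)(−2m + 3 + 4n)
= −4m^2 + 6m + 8mn + 12m − 18 − 24n + 10mn − 15n − 20n^2    [distributive law]
= −4m^2 + 18m + 18mn − 18 − 39n − 20n^2    [combine like terms]

−4m^2 + 18m + 18mn − 18 − 39n − 20n^2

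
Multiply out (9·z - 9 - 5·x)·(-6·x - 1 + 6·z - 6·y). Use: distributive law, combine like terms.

-84·x·z - 63·z + 54·z^2 - 54·y·z + 59·x + 9 + 54·y + 30·x^2 + 30·x·y

(9·z - 9 - 5·x)·(-6·x - 1 + 6·z - 6·y)
= -54·x·z - 9·z + 54·z^2 - 54·y·z + 54·x + 9 - 54·z + 54·y + 30·x^2 + 5·x - 30·x·z + 30·x·y    [distributive law]
= -84·x·z - 63·z + 54·z^2 - 54·y·z + 59·x + 9 + 54·y + 30·x^2 + 30·x·y    [combine like terms]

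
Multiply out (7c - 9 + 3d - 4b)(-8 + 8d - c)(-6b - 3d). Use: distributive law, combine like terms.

282bc + 141cd - 330bcd - 159cd² + 42bc² + 21c²d - 432b - 216d + 480bd + 288d² - 48bd² - 72d³ - 192b² + 192b²d - 24b²c

(7c - 9 + 3d - 4b)(-8 + 8d - c)(-6b - 3d)
= (-56c + 56cd - 7c² + 72 - 72d + 9c - 24d + 24d² - 3cd + 32b - 32bd + 4bc)(-6b - 3d)    [distributive law]
= (-47c + 53cd - 7c² + 72 - 96d + 24d² + 32b - 32bd + 4bc)(-6b - 3d)    [combine like terms]
= 282bc + 141cd - 318bcd - 159cd² + 42bc² + 21c²d - 432b - 216d + 576bd + 288d² - 144bd² - 72d³ - 192b² - 96bd + 192b²d + 96bd² - 24b²c - 12bcd    [distributive law]
= 282bc + 141cd - 330bcd - 159cd² + 42bc² + 21c²d - 432b - 216d + 480bd + 288d² - 48bd² - 72d³ - 192b² + 192b²d - 24b²c    [combine like terms]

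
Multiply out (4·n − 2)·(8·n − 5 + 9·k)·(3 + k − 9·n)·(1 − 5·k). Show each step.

(4·n − 2)·(8·n − 5 + 9·k)·(3 + k − 9·n)·(1 − 5·k)
= (32·n² − 20·n + 36·k·n − 16·n + 10 − 18·k)·(3 + k − 9·n)·(1 − 5·k)    [distributive law]
= (32·n² − 36·n + 36·k·n + 10 − 18·k)·(3 + k − 9·n)·(1 − 5·k)    [combine like terms]
= (96·n² + 32·k·n² − 288·n³ − 108·n − 36·k·n + 324·n² + 108·k·n + 36·k²·n − 324·k·n² + 30 + 10·k − 90·n − 54·k − 18·k² + 162·k·n)·(1 − 5·k)    [distributive law]
= (420·n² − 292·k·n² − 288·n³ − 198·n + 234·k·n + 36·k²·n + 30 − 44·k − 18·k²)·(1 − 5·k)    [combine like terms]
= 420·n² − 2100·k·n² − 292·k·n² + 1460·k²·n² − 288·n³ + 1440·k·n³ − 198·n + 990·k·n + 234·k·n − 1170·k²·n + 36·k²·n − 180·k³·n + 30 − 150·k − 44·k + 220·k² − 18·k² + 90·k³    [distributive law]
= 420·n² − 2392·k·n² + 1460·k²·n² − 288·n³ + 1440·k·n³ − 198·n + 1224·k·n − 1134·k²·n − 180·k³·n + 30 − 194·k + 202·k² + 90·k³    [combine like terms]

420·n² − 2392·k·n² + 1460·k²·n² − 288·n³ + 1440·k·n³ − 198·n + 1224·k·n − 1134·k²·n − 180·k³·n + 30 − 194·k + 202·k² + 90·k³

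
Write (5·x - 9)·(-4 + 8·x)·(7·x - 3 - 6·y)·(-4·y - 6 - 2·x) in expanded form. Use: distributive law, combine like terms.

3392·x^2·y + 3528·x^2 - 152·x^3 - 4992·x·y - 2952·x - 2208·x·y^2 - 640·x^3·y - 560·x^4 + 960·x^2·y^2 + 1728·y + 648 + 864·y^2

(5·x - 9)·(-4 + 8·x)·(7·x - 3 - 6·y)·(-4·y - 6 - 2·x)
= (-20·x + 40·x^2 + 36 - 72·x)·(7·x - 3 - 6·y)·(-4·y - 6 - 2·x)    [distributive law]
= (-92·x + 40·x^2 + 36)·(7·x - 3 - 6·y)·(-4·y - 6 - 2·x)    [combine like terms]
= (-644·x^2 + 276·x + 552·x·y + 280·x^3 - 120·x^2 - 240·x^2·y + 252·x - 108 - 216·y)·(-4·y - 6 - 2·x)    [distributive law]
= (-764·x^2 + 528·x + 552·x·y + 280·x^3 - 240·x^2·y - 108 - 216·y)·(-4·y - 6 - 2·x)    [combine like terms]
= 3056·x^2·y + 4584·x^2 + 1528·x^3 - 2112·x·y - 3168·x - 1056·x^2 - 2208·x·y^2 - 3312·x·y - 1104·x^2·y - 1120·x^3·y - 1680·x^3 - 560·x^4 + 960·x^2·y^2 + 1440·x^2·y + 480·x^3·y + 432·y + 648 + 216·x + 864·y^2 + 1296·y + 432·x·y    [distributive law]
= 3392·x^2·y + 3528·x^2 - 152·x^3 - 4992·x·y - 2952·x - 2208·x·y^2 - 640·x^3·y - 560·x^4 + 960·x^2·y^2 + 1728·y + 648 + 864·y^2    [combine like terms]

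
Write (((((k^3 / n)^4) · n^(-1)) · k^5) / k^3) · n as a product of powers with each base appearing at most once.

(((((k^3 / n)^4) · n^(-1)) · k^5) / k^3) · n
= ((((((k^3)^4) / (n^4)) · n^(-1)) · k^5) / k^3) · n    [power of a quotient]
= ((((k^12 / (n^4)) · n^(-1)) · k^5) / k^3) · n    [power of a power]
= k^14n^(-4)    [quotient of powers; product of powers]

k^14n^(-4)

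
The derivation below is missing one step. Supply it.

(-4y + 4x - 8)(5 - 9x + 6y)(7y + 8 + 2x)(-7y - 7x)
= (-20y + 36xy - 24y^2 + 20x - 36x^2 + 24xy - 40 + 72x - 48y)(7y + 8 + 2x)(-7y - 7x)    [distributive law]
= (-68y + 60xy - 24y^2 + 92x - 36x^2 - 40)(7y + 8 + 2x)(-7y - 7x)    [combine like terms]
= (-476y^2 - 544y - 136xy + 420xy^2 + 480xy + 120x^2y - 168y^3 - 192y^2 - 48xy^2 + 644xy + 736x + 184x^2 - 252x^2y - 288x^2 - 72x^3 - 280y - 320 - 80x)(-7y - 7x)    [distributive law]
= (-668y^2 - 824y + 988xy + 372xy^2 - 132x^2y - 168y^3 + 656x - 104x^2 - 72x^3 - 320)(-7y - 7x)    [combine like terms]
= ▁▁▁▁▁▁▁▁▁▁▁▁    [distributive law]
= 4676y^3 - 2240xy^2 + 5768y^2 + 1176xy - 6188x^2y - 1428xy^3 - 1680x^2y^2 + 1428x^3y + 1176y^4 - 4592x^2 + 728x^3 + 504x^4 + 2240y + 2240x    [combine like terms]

By distributive law:

4676y^3 + 4676xy^2 + 5768y^2 + 5768xy - 6916xy^2 - 6916x^2y - 2604xy^3 - 2604x^2y^2 + 924x^2y^2 + 924x^3y + 1176y^4 + 1176xy^3 - 4592xy - 4592x^2 + 728x^2y + 728x^3 + 504x^3y + 504x^4 + 2240y + 2240x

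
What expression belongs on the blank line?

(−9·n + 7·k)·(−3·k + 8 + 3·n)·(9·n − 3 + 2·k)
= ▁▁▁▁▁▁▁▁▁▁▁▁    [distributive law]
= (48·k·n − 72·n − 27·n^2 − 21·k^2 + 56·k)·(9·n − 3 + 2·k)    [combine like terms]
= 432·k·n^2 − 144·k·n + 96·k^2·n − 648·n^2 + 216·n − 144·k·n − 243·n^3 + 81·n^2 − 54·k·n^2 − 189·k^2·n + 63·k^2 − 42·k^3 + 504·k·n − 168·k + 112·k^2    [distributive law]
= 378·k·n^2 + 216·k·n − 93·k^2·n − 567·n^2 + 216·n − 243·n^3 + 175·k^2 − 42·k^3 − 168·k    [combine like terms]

Applying distributive law to the line above:

(27·k·n − 72·n − 27·n^2 − 21·k^2 + 56·k + 21·k·n)·(9·n − 3 + 2·k)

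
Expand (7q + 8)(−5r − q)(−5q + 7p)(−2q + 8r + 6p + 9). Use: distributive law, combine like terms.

−70q^3r + 1400q^2r^2 + 1148pq^2r + 1495q^2r − 1960pqr^2 − 1470p^2qr − 893pqr − 70q^4 + 308pq^3 + 235q^3 − 294p^2q^2 − 89pq^2 + 1600qr^2 + 1800qr − 2240pr^2 − 1680p^2r − 2520pr + 360q^2 − 336p^2q − 504pq

(7q + 8)(−5r − q)(−5q + 7p)(−2q + 8r + 6p + 9)
= (−35qr − 7q^2 − 40r − 8q)(−5q + 7p)(−2q + 8r + 6p + 9)    [distributive law]
= (175q^2r − 245pqr + 35q^3 − 49pq^2 + 200qr − 280pr + 40q^2 − 56pq)(−2q + 8r + 6p + 9)    [distributive law]
= −350q^3r + 1400q^2r^2 + 1050pq^2r + 1575q^2r + 490pq^2r − 1960pqr^2 − 1470p^2qr − 2205pqr − 70q^4 + 280q^3r + 210pq^3 + 315q^3 + 98pq^3 − 392pq^2r − 294p^2q^2 − 441pq^2 − 400q^2r + 1600qr^2 + 1200pqr + 1800qr + 560pqr − 2240pr^2 − 1680p^2r − 2520pr − 80q^3 + 320q^2r + 240pq^2 + 360q^2 + 112pq^2 − 448pqr − 336p^2q − 504pq    [distributive law]
= −70q^3r + 1400q^2r^2 + 1148pq^2r + 1495q^2r − 1960pqr^2 − 1470p^2qr − 893pqr − 70q^4 + 308pq^3 + 235q^3 − 294p^2q^2 − 89pq^2 + 1600qr^2 + 1800qr − 2240pr^2 − 1680p^2r − 2520pr + 360q^2 − 336p^2q − 504pq    [combine like terms]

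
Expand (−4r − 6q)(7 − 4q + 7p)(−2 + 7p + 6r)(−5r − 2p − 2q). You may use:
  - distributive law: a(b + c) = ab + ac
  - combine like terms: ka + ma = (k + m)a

−280r^2 − 112pr − 532qr + 1036pr^2 + 280p^2r + 1898pqr + 840r^3 + 1756qr^2 + 808q^2r + 844pqr^2 + 2142p^2qr − 848pq^2r − 480qr^3 − 912q^2r^2 + 1316p^2r^2 + 392p^3r + 840pr^3 − 168pq − 168q^2 + 420p^2q + 516pq^2 + 96q^3 + 252p^2q^2 − 336pq^3 − 288q^3r + 588p^3q

(−4r − 6q)(7 − 4q + 7p)(−2 + 7p + 6r)(−5r − 2p − 2q)
= (−28r + 16qr − 28pr − 42q + 24q^2 − 42pq)(−2 + 7p + 6r)(−5r − 2p − 2q)    [distributive law]
= (56r − 196pr − 168r^2 − 32qr + 112pqr + 96qr^2 + 56pr − 196p^2r − 168pr^2 + 84q − 294pq − 252qr − 48q^2 + 168pq^2 + 144q^2r + 84pq − 294p^2q − 252pqr)(−5r − 2p − 2q)    [distributive law]
= (56r − 140pr − 168r^2 − 284qr − 140pqr + 96qr^2 − 196p^2r − 168pr^2 + 84q − 210pq − 48q^2 + 168pq^2 + 144q^2r − 294p^2q)(−5r − 2p − 2q)    [combine like terms]
= −280r^2 − 112pr − 112qr + 700pr^2 + 280p^2r + 280pqr + 840r^3 + 336pr^2 + 336qr^2 + 1420qr^2 + 568pqr + 568q^2r + 700pqr^2 + 280p^2qr + 280pq^2r − 480qr^3 − 192pqr^2 − 192q^2r^2 + 980p^2r^2 + 392p^3r + 392p^2qr + 840pr^3 + 336p^2r^2 + 336pqr^2 − 420qr − 168pq − 168q^2 + 1050pqr + 420p^2q + 420pq^2 + 240q^2r + 96pq^2 + 96q^3 − 840pq^2r − 336p^2q^2 − 336pq^3 − 720q^2r^2 − 288pq^2r − 288q^3r + 1470p^2qr + 588p^3q + 588p^2q^2    [distributive law]
= −280r^2 − 112pr − 532qr + 1036pr^2 + 280p^2r + 1898pqr + 840r^3 + 1756qr^2 + 808q^2r + 844pqr^2 + 2142p^2qr − 848pq^2r − 480qr^3 − 912q^2r^2 + 1316p^2r^2 + 392p^3r + 840pr^3 − 168pq − 168q^2 + 420p^2q + 516pq^2 + 96q^3 + 252p^2q^2 − 336pq^3 − 288q^3r + 588p^3q    [combine like terms]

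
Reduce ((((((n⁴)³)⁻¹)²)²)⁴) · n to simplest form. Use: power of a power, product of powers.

((((((n⁴)³)⁻¹)²)²)⁴) · n
= (((((n⁴)³)⁻¹)²)⁸) · n    [power of a power]
= ((((n⁴)³)⁻¹)¹⁶) · n    [power of a power]
= (((n⁴)³)⁻¹⁶) · n    [power of a power]
= ((n⁴)⁻⁴⁸) · n    [power of a power]
= (n⁻¹⁹²) · n    [power of a power]
= n⁻¹⁹¹    [product of powers]

n⁻¹⁹¹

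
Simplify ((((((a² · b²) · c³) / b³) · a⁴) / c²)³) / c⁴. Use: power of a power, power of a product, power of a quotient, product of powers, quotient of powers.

a¹⁸b⁻³c⁻¹

((((((a² · b²) · c³) / b³) · a⁴) / c²)³) / c⁴
= ((((((a² · b²) · c³) / b³) · a⁴)³) / ((c²)³)) / c⁴    [power of a quotient]
= ((((((a² · b²) · c³) / b³)³) · ((a⁴)³)) / ((c²)³)) / c⁴    [power of a product]
= ((((((a² · b²) · c³)³) / ((b³)³)) · ((a⁴)³)) / ((c²)³)) / c⁴    [power of a quotient]
= ((((((a² · b²)³) · ((c³)³)) / ((b³)³)) · ((a⁴)³)) / ((c²)³)) / c⁴    [power of a product]
= (((((((a²)³) · ((b²)³)) · ((c³)³)) / ((b³)³)) · ((a⁴)³)) / ((c²)³)) / c⁴    [power of a product]
= (((((a⁶ · ((b²)³)) · ((c³)³)) / ((b³)³)) · ((a⁴)³)) / ((c²)³)) / c⁴    [power of a power]
= (((((a⁶ · b⁶) · ((c³)³)) / ((b³)³)) · ((a⁴)³)) / ((c²)³)) / c⁴    [power of a power]
= (((((a⁶ · b⁶) · c⁹) / ((b³)³)) · ((a⁴)³)) / ((c²)³)) / c⁴    [power of a power]
= (((((a⁶ · b⁶) · c⁹) / b⁹) · ((a⁴)³)) / ((c²)³)) / c⁴    [power of a power]
= (((((a⁶ · b⁶) · c⁹) / b⁹) · a¹²) / ((c²)³)) / c⁴    [power of a power]
= (((((a⁶ · b⁶) · c⁹) / b⁹) · a¹²) / c⁶) / c⁴    [power of a power]
= a¹⁸b⁻³c⁻¹    [quotient of powers; product of powers]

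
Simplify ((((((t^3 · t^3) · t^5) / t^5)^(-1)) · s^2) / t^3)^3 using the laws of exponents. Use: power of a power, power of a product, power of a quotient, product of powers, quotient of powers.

((((((t^3 · t^3) · t^5) / t^5)^(-1)) · s^2) / t^3)^3
= ((((((t^3 · t^3) · t^5) / t^5)^(-1)) · s^2)^3) / ((t^3)^3)    [power of a quotient]
= ((((((t^3 · t^3) · t^5) / t^5)^(-1))^3) · ((s^2)^3)) / ((t^3)^3)    [power of a product]
= (((((t^3 · t^3) · t^5) / t^5)^(-3)) · ((s^2)^3)) / ((t^3)^3)    [power of a power]
= (((((t^3 · t^3) · t^5)^(-3)) / ((t^5)^(-3))) · ((s^2)^3)) / ((t^3)^3)    [power of a quotient]
= (((((t^3 · t^3)^(-3)) · ((t^5)^(-3))) / ((t^5)^(-3))) · ((s^2)^3)) / ((t^3)^3)    [power of a product]
= ((((((t^3)^(-3)) · ((t^3)^(-3))) · ((t^5)^(-3))) / ((t^5)^(-3))) · ((s^2)^3)) / ((t^3)^3)    [power of a product]
= ((((t^(-9) · ((t^3)^(-3))) · ((t^5)^(-3))) / ((t^5)^(-3))) · ((s^2)^3)) / ((t^3)^3)    [power of a power]
= ((((t^(-9) · t^(-9)) · ((t^5)^(-3))) / ((t^5)^(-3))) · ((s^2)^3)) / ((t^3)^3)    [power of a power]
= (((t^(-18) · ((t^5)^(-3))) / ((t^5)^(-3))) · ((s^2)^3)) / ((t^3)^3)    [product of powers]
= (((t^(-18) · t^(-15)) / ((t^5)^(-3))) · ((s^2)^3)) / ((t^3)^3)    [power of a power]
= ((t^(-33) / ((t^5)^(-3))) · ((s^2)^3)) / ((t^3)^3)    [product of powers]
= ((t^(-33) / t^(-15)) · ((s^2)^3)) / ((t^3)^3)    [power of a power]
= (t^(-18) · ((s^2)^3)) / ((t^3)^3)    [quotient of powers]
= (t^(-18) · s^6) / ((t^3)^3)    [power of a power]
= (t^(-18) · s^6) / t^9    [power of a power]
= s^6t^(-27)    [quotient of powers]

s^6t^(-27)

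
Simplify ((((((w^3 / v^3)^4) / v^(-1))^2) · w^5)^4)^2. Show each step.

v^(-176)w^232

((((((w^3 / v^3)^4) / v^(-1))^2) · w^5)^4)^2
= (((((w^3 / v^3)^4) / v^(-1))^2) · w^5)^8    [power of a power]
= (((((w^3 / v^3)^4) / v^(-1))^2)^8) · ((w^5)^8)    [power of a product]
= ((((w^3 / v^3)^4) / v^(-1))^16) · ((w^5)^8)    [power of a power]
= ((((w^3 / v^3)^4)^16) / ((v^(-1))^16)) · ((w^5)^8)    [power of a quotient]
= (((w^3 / v^3)^64) / ((v^(-1))^16)) · ((w^5)^8)    [power of a power]
= ((((w^3)^64) / ((v^3)^64)) / ((v^(-1))^16)) · ((w^5)^8)    [power of a quotient]
= ((w^192 / ((v^3)^64)) / ((v^(-1))^16)) · ((w^5)^8)    [power of a power]
= ((w^192 / v^192) / ((v^(-1))^16)) · ((w^5)^8)    [power of a power]
= ((w^192 / v^192) / v^(-16)) · ((w^5)^8)    [power of a power]
= ((w^192 / v^192) / v^(-16)) · w^40    [power of a power]
= v^(-176)w^232    [quotient of powers; product of powers]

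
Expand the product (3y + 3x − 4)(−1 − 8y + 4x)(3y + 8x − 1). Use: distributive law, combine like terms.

111y^2 + 187xy − 17y − 72y^3 − 228xy^2 − 60x^2y − 164x^2 + 51x + 96x^3 − 4

(3y + 3x − 4)(−1 − 8y + 4x)(3y + 8x − 1)
= (−3y − 24y^2 + 12xy − 3x − 24xy + 12x^2 + 4 + 32y − 16x)(3y + 8x − 1)    [distributive law]
= (29y − 24y^2 − 12xy − 19x + 12x^2 + 4)(3y + 8x − 1)    [combine like terms]
= 87y^2 + 232xy − 29y − 72y^3 − 192xy^2 + 24y^2 − 36xy^2 − 96x^2y + 12xy − 57xy − 152x^2 + 19x + 36x^2y + 96x^3 − 12x^2 + 12y + 32x − 4    [distributive law]
= 111y^2 + 187xy − 17y − 72y^3 − 228xy^2 − 60x^2y − 164x^2 + 51x + 96x^3 − 4    [combine like terms]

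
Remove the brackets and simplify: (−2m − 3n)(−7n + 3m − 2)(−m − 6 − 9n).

49m^2n − 72mn − 66mn^2 + 6m^3 + 32m^2 − 24m − 180n^2 − 189n^3 − 36n

(−2m − 3n)(−7n + 3m − 2)(−m − 6 − 9n)
= (14mn − 6m^2 + 4m + 21n^2 − 9mn + 6n)(−m − 6 − 9n)    [distributive law]
= (5mn − 6m^2 + 4m + 21n^2 + 6n)(−m − 6 − 9n)    [combine like terms]
= −5m^2n − 30mn − 45mn^2 + 6m^3 + 36m^2 + 54m^2n − 4m^2 − 24m − 36mn − 21mn^2 − 126n^2 − 189n^3 − 6mn − 36n − 54n^2    [distributive law]
= 49m^2n − 72mn − 66mn^2 + 6m^3 + 32m^2 − 24m − 180n^2 − 189n^3 − 36n    [combine like terms]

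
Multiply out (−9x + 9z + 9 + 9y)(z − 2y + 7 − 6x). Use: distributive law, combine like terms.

−63xz − 36xy − 117x + 54x² + 9z² − 9yz + 72z + 45y + 63 − 18y²

(−9x + 9z + 9 + 9y)(z − 2y + 7 − 6x)
= −9xz + 18xy − 63x + 54x² + 9z² − 18yz + 63z − 54xz + 9z − 18y + 63 − 54x + 9yz − 18y² + 63y − 54xy    [distributive law]
= −63xz − 36xy − 117x + 54x² + 9z² − 9yz + 72z + 45y + 63 − 18y²    [combine like terms]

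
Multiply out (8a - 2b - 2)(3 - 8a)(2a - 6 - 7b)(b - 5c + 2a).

-312a^2b - 2320a^2c + 928a^3 - 96ab + 1260ac - 504a^2 - 304ab^2 + 1940abc + 832a^3b + 640a^3c - 256a^4 + 256a^2b^2 - 2400a^2bc + 78b^2 - 390bc + 42b^3 - 210b^2c - 112ab^3 + 560ab^2c + 36b - 180c + 72a

(8a - 2b - 2)(3 - 8a)(2a - 6 - 7b)(b - 5c + 2a)
= (24a - 64a^2 - 6b + 16ab - 6 + 16a)(2a - 6 - 7b)(b - 5c + 2a)    [distributive law]
= (40a - 64a^2 - 6b + 16ab - 6)(2a - 6 - 7b)(b - 5c + 2a)    [combine like terms]
= (80a^2 - 240a - 280ab - 128a^3 + 384a^2 + 448a^2b - 12ab + 36b + 42b^2 + 32a^2b - 96ab - 112ab^2 - 12a + 36 + 42b)(b - 5c + 2a)    [distributive law]
= (464a^2 - 252a - 388ab - 128a^3 + 480a^2b + 78b + 42b^2 - 112ab^2 + 36)(b - 5c + 2a)    [combine like terms]
= 464a^2b - 2320a^2c + 928a^3 - 252ab + 1260ac - 504a^2 - 388ab^2 + 1940abc - 776a^2b - 128a^3b + 640a^3c - 256a^4 + 480a^2b^2 - 2400a^2bc + 960a^3b + 78b^2 - 390bc + 156ab + 42b^3 - 210b^2c + 84ab^2 - 112ab^3 + 560ab^2c - 224a^2b^2 + 36b - 180c + 72a    [distributive law]
= -312a^2b - 2320a^2c + 928a^3 - 96ab + 1260ac - 504a^2 - 304ab^2 + 1940abc + 832a^3b + 640a^3c - 256a^4 + 256a^2b^2 - 2400a^2bc + 78b^2 - 390bc + 42b^3 - 210b^2c - 112ab^3 + 560ab^2c + 36b - 180c + 72a    [combine like terms]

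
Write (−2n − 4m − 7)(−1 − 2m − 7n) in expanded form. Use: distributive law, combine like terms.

(−2n − 4m − 7)(−1 − 2m − 7n)
= 2n + 4mn + 14n^2 + 4m + 8m^2 + 28mn + 7 + 14m + 49n    [distributive law]
= 51n + 32mn + 14n^2 + 18m + 8m^2 + 7    [combine like terms]

51n + 32mn + 14n^2 + 18m + 8m^2 + 7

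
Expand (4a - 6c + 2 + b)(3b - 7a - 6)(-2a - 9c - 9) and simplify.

-10a^2b - 9abc - 45ab + 56a^3 + 168a^2c + 328a^2 - 108ac + 366a + 162bc^2 + 162bc - 378ac^2 - 324c^2 - 216c + 108 - 6ab^2 - 27b^2c - 27b^2

(4a - 6c + 2 + b)(3b - 7a - 6)(-2a - 9c - 9)
= (12ab - 28a^2 - 24a - 18bc + 42ac + 36c + 6b - 14a - 12 + 3b^2 - 7ab - 6b)(-2a - 9c - 9)    [distributive law]
= (5ab - 28a^2 - 38a - 18bc + 42ac + 36c - 12 + 3b^2)(-2a - 9c - 9)    [combine like terms]
= -10a^2b - 45abc - 45ab + 56a^3 + 252a^2c + 252a^2 + 76a^2 + 342ac + 342a + 36abc + 162bc^2 + 162bc - 84a^2c - 378ac^2 - 378ac - 72ac - 324c^2 - 324c + 24a + 108c + 108 - 6ab^2 - 27b^2c - 27b^2    [distributive law]
= -10a^2b - 9abc - 45ab + 56a^3 + 168a^2c + 328a^2 - 108ac + 366a + 162bc^2 + 162bc - 378ac^2 - 324c^2 - 216c + 108 - 6ab^2 - 27b^2c - 27b^2    [combine like terms]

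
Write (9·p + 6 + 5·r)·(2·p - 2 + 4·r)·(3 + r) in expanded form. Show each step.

54·p^2 + 18·p^2·r - 18·p + 132·p·r + 46·p·r^2 - 36 + 30·r + 74·r^2 + 20·r^3

(9·p + 6 + 5·r)·(2·p - 2 + 4·r)·(3 + r)
= (18·p^2 - 18·p + 36·p·r + 12·p - 12 + 24·r + 10·p·r - 10·r + 20·r^2)·(3 + r)    [distributive law]
= (18·p^2 - 6·p + 46·p·r - 12 + 14·r + 20·r^2)·(3 + r)    [combine like terms]
= 54·p^2 + 18·p^2·r - 18·p - 6·p·r + 138·p·r + 46·p·r^2 - 36 - 12·r + 42·r + 14·r^2 + 60·r^2 + 20·r^3    [distributive law]
= 54·p^2 + 18·p^2·r - 18·p + 132·p·r + 46·p·r^2 - 36 + 30·r + 74·r^2 + 20·r^3    [combine like terms]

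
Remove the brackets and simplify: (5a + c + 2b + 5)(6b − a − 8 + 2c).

(5a + c + 2b + 5)(6b − a − 8 + 2c)
= 30ab − 5a^2 − 40a + 10ac + 6bc − ac − 8c + 2c^2 + 12b^2 − 2ab − 16b + 4bc + 30b − 5a − 40 + 10c    [distributive law]
= 28ab − 5a^2 − 45a + 9ac + 10bc + 2c + 2c^2 + 12b^2 + 14b − 40    [combine like terms]

28ab − 5a^2 − 45a + 9ac + 10bc + 2c + 2c^2 + 12b^2 + 14b − 40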